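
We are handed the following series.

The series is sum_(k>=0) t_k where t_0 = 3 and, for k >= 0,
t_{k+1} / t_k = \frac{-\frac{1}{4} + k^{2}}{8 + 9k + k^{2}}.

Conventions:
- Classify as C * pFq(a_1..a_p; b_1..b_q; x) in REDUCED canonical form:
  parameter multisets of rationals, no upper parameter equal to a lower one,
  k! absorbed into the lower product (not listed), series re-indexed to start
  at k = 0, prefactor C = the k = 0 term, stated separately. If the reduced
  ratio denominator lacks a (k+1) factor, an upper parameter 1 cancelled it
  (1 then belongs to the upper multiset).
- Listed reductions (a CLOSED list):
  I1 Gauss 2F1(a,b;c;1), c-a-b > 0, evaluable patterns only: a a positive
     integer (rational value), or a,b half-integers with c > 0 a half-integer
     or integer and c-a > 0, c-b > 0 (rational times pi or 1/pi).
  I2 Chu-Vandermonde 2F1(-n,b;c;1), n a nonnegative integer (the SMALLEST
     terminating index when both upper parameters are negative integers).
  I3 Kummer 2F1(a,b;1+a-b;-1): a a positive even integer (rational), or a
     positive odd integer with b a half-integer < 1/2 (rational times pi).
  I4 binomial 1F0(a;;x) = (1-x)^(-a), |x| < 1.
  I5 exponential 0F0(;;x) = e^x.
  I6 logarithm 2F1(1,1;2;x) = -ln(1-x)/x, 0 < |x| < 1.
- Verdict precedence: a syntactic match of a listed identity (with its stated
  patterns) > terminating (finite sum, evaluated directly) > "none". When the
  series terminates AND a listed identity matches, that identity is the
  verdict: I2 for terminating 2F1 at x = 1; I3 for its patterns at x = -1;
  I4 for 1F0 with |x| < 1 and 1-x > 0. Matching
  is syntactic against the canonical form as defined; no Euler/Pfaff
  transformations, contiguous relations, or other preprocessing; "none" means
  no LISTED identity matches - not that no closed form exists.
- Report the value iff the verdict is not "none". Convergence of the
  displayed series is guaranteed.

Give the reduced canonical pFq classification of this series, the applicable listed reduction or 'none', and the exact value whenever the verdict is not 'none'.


At argument 1: a 2F1 with upper {-\frac{1}{2}, \frac{1}{2}}, lower {8}, scaled by C = 3. Verdict: the half-integer Gauss pattern (I1) fires (x = 1; upper {-\frac{1}{2}, \frac{1}{2}} half-integers, c = 8 in the evaluable pattern). Hence: \frac{8388608}{920205} / \pi.

Structural cue: t_0 = 3 here, and roots of the ratio polynomials (prefactor 3) are the negated parameters.
Consecutive-term ratio: r(k) = 1 * (k-\frac{1}{2}) (k+\frac{1}{2}) / [(k+8) (k+1)] - rational; roots negated = parameters, x = 1, C = 3.


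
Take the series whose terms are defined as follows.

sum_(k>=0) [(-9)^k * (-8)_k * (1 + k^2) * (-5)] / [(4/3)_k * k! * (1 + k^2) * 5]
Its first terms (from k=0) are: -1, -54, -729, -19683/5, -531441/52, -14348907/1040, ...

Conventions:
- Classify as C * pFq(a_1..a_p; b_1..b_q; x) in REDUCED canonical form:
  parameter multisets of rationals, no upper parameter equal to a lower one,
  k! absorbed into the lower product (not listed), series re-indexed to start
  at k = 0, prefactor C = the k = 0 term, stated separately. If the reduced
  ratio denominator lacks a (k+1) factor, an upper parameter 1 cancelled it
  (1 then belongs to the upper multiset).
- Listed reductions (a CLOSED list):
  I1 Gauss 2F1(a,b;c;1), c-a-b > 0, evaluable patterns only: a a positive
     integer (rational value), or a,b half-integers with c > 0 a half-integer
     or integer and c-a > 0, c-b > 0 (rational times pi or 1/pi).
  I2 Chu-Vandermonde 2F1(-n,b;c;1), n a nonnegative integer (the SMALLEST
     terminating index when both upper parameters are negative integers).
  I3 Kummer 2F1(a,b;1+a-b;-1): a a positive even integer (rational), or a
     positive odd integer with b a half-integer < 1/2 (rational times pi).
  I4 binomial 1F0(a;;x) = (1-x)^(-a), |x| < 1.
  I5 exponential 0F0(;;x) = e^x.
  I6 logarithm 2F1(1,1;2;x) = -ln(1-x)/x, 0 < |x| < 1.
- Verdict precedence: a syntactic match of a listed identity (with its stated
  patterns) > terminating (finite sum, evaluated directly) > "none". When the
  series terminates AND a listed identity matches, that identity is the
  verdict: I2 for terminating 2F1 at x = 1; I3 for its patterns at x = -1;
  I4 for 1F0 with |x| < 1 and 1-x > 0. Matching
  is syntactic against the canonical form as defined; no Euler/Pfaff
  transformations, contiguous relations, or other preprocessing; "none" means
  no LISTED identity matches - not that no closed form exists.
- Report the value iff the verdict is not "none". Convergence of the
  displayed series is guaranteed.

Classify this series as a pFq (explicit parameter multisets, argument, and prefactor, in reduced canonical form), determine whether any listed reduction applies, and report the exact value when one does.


This is -1 * 1F1(-8; 4/3; -9) in reduced canonical form. Verdict: terminating (-8 upstairs). 9 nonzero terms in all; added directly. Exact value: -25830736472881/608608000.

Key step: from the first term -1: k^2 + 1 divides numerator and denominator alike; C = -1 after cancelling.
Step ratio: r(k) = (-9) * (k-8) / [(k+4/3) (k+1)] - rational; roots negated = parameters, x = (-9), C = -1.


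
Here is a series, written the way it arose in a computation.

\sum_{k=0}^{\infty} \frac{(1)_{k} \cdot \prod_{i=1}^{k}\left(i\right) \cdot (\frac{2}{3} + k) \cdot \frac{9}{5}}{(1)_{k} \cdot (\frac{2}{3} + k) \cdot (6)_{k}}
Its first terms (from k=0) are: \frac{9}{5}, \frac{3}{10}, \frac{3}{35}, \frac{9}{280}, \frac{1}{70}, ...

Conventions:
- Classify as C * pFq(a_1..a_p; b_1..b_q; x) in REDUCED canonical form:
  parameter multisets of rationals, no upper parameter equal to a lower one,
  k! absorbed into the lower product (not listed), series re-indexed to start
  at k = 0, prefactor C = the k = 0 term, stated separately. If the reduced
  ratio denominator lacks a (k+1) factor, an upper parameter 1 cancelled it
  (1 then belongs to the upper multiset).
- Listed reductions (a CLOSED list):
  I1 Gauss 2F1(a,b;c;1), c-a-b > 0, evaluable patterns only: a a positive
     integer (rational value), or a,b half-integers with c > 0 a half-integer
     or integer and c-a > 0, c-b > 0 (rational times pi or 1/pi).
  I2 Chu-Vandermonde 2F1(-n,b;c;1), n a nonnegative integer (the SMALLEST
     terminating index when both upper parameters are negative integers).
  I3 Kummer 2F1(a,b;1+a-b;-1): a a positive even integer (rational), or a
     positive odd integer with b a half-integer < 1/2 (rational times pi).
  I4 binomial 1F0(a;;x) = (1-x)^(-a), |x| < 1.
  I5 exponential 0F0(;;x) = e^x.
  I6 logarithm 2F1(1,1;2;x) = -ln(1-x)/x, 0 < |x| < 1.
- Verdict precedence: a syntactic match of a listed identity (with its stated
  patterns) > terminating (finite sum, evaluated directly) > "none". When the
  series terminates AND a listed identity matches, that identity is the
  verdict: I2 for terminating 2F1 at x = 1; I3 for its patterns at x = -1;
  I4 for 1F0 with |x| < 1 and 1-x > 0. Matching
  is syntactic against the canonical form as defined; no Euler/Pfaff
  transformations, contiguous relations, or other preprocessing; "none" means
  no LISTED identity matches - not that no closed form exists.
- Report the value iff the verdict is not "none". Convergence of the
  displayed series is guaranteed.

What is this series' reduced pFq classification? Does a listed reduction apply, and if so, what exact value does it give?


This is \frac{9}{5} * 2F1(1, 1; 6; 1) in reduced canonical form. Verdict: the Gauss summation I1 matches (x = 1: the Gamma ratio telescopes since c-a-b = 4 > 0 and a = 1 in Z>0). Hence: \frac{9}{4}.

First insight: x = 1 and (1)_k (C = 9/5, x = 1) is k! itself.
Term ratio: r(k) = 1 * (k+1) (k+1) / [(k+6) (k+1)] - rational in k. x = 1; t_0 = \frac{9}{5}; negate the roots.


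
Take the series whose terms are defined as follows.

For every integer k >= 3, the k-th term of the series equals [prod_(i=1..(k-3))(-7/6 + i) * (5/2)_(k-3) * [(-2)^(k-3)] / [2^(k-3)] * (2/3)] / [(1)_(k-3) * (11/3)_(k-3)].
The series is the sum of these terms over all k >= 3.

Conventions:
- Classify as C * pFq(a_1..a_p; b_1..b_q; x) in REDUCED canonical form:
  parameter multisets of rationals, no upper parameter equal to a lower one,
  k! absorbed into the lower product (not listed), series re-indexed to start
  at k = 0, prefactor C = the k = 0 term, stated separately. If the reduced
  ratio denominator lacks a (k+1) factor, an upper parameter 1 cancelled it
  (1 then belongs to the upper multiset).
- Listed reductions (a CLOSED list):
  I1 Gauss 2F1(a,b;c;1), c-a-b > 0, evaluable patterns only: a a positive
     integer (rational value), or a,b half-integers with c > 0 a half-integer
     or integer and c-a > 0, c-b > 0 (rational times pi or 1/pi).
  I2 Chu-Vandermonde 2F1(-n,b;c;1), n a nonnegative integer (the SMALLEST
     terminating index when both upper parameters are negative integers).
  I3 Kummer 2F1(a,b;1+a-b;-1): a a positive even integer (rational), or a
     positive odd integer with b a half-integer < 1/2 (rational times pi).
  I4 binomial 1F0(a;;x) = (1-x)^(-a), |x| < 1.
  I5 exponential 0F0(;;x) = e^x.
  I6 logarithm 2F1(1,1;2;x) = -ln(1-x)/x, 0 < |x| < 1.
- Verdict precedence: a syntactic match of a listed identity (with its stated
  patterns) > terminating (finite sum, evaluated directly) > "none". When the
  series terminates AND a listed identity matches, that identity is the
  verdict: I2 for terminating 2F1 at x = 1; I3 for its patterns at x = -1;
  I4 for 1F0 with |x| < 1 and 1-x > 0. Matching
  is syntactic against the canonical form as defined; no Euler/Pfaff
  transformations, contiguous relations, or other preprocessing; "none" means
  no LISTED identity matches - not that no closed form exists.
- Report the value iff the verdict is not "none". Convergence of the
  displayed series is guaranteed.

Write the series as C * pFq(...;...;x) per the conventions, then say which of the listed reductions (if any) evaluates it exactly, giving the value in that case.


Reduced: x = -1, 2F1, upper = {-1/6, 5/2}, lower = {11/3}, C = 2/3. Verdict: none - at argument -1 the multisets {-1/6, 5/2} ; {11/3} match no listed identity.

The tell: with t_0 = 2/3, the two k-th powers (C = 2/3) combine into one argument.
Ratio: r(k) = (-1) * (k-1/6) (k+5/2) / [(k+11/3) (k+1)] - poly over poly, x = (-1) from leading terms; C = 2/3 at k = 0.


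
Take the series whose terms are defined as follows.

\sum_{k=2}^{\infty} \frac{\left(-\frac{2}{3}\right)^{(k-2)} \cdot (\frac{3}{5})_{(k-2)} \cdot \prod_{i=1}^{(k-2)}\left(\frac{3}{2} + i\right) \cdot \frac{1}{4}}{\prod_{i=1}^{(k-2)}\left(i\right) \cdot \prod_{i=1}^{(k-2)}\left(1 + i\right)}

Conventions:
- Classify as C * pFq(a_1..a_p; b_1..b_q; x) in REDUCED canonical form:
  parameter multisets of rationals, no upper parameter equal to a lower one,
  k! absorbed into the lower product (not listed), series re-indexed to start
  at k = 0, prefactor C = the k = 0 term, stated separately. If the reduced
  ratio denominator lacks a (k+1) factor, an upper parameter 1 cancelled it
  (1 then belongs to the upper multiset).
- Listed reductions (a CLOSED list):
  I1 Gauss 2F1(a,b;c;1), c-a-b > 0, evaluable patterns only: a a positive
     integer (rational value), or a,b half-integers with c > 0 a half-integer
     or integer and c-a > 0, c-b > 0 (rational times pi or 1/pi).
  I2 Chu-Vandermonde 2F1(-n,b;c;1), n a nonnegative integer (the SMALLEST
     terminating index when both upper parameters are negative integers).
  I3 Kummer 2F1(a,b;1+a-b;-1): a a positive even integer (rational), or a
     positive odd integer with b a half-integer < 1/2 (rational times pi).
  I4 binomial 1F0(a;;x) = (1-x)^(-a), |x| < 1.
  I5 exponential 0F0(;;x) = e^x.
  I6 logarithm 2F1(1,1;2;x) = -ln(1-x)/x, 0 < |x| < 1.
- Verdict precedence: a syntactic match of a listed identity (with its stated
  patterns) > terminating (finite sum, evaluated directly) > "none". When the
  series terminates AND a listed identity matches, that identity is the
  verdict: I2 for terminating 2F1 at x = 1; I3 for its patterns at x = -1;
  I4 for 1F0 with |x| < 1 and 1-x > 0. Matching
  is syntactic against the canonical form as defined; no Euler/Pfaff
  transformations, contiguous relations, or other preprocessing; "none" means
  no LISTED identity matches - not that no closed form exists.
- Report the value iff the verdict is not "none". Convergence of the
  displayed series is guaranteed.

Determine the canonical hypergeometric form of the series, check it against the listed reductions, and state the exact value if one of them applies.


Reduced: x = -\frac{2}{3}, 2F1, upper = {\frac{3}{5}, \frac{5}{2}}, lower = {2}, C = \frac{1}{4}. Verdict: none - this 2F1 at x = -\frac{2}{3} matches no listed pattern, and upper {\frac{3}{5}, \frac{5}{2}} holds no stopper.

Key step: from the first term \frac{1}{4}: the lower running product (C = 1/4, x = -2/3) is a rising factorial.
Step ratio: r(k) = -\frac{2}{3} * (k+\frac{3}{5}) (k+\frac{5}{2}) / [(k+2) (k+1)] - rational in k, leading ratio -\frac{2}{3}; with t_0 = \frac{1}{4}, classification follows.


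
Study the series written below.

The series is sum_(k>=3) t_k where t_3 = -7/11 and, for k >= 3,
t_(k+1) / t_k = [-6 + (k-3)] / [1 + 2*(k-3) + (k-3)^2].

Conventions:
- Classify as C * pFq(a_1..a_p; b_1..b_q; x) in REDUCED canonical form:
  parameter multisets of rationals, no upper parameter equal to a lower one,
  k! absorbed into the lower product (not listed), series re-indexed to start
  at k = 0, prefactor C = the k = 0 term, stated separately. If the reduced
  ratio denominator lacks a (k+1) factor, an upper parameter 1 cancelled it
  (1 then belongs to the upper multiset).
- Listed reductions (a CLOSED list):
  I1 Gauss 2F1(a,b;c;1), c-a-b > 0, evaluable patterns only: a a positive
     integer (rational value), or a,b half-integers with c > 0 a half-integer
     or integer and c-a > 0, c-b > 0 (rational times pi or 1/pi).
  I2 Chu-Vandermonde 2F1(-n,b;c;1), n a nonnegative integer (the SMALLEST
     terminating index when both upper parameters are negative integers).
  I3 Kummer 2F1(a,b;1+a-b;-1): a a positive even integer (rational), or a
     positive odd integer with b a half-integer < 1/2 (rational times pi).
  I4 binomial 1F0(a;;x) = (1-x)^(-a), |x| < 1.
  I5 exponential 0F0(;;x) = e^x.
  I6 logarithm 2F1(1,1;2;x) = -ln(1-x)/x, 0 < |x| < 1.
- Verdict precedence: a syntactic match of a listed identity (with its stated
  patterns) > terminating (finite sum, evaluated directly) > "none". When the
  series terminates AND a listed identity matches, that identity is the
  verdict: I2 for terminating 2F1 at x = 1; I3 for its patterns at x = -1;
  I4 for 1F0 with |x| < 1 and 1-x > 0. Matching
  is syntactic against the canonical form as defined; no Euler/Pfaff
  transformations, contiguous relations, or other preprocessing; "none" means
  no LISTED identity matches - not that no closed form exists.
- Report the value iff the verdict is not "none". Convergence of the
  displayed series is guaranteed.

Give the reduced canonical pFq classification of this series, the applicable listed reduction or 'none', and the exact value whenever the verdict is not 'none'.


Key step: with t_0 = -7/11, factor the ratio over Q (C = -7/11, x = 1): negated roots = parameters.
Step ratio: r(k) = 1 * (k-6) / [(k+1) (k+1)] - poly over poly, x = 1 from leading terms; C = -7/11 at k = 0.

x = 1 here; the reduced form reads 1F1, upper {-6}, lower {1}, C = -7/11. Verdict: terminating - the sum ends at index 6 because -6 is a negative integer; exact evaluation follows. Sum: 259/1584.


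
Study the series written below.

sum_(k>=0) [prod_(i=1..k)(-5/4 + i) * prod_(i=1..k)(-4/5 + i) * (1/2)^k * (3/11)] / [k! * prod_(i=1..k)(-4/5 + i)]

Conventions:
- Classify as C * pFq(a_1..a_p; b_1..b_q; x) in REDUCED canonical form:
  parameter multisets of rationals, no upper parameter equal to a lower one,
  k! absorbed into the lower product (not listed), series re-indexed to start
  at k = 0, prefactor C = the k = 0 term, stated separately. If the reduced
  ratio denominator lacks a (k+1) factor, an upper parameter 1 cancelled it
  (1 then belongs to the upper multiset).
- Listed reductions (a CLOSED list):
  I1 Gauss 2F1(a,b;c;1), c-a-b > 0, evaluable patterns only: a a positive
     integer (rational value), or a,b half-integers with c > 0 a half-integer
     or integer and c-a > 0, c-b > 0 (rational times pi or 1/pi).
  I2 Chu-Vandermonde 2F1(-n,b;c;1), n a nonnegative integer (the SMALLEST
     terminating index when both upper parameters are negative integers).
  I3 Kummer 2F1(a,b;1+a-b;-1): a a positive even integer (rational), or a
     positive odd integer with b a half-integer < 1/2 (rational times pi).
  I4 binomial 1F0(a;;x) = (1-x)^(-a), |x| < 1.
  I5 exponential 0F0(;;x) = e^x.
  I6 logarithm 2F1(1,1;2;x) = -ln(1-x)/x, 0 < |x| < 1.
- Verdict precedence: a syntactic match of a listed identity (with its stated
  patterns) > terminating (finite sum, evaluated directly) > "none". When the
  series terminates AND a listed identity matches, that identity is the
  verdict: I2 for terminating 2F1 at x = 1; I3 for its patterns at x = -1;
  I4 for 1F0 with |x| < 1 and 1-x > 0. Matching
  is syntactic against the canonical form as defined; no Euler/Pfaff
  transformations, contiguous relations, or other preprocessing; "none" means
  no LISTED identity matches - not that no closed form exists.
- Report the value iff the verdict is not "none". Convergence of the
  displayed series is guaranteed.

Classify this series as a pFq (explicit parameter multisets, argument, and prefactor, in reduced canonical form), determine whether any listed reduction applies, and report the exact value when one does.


With C = 3/11: the canonical form is 1F0(-1/4; -; 1/2). Verdict: the I4 binomial reduction matches (the 1F0 binomial series: exponent 1/4, x = 1/2). Sum: (3/11) * (1/2)^(1/4).

Key observation: x = (1/2) and the parameter 1/5 appears in both the upper and lower lists and cancels.
Consecutive-term ratio: r(k) = (1/2) * (k-1/4) / [(k+1)] - rational in k. x = (1/2); t_0 = 3/11; negate the roots.


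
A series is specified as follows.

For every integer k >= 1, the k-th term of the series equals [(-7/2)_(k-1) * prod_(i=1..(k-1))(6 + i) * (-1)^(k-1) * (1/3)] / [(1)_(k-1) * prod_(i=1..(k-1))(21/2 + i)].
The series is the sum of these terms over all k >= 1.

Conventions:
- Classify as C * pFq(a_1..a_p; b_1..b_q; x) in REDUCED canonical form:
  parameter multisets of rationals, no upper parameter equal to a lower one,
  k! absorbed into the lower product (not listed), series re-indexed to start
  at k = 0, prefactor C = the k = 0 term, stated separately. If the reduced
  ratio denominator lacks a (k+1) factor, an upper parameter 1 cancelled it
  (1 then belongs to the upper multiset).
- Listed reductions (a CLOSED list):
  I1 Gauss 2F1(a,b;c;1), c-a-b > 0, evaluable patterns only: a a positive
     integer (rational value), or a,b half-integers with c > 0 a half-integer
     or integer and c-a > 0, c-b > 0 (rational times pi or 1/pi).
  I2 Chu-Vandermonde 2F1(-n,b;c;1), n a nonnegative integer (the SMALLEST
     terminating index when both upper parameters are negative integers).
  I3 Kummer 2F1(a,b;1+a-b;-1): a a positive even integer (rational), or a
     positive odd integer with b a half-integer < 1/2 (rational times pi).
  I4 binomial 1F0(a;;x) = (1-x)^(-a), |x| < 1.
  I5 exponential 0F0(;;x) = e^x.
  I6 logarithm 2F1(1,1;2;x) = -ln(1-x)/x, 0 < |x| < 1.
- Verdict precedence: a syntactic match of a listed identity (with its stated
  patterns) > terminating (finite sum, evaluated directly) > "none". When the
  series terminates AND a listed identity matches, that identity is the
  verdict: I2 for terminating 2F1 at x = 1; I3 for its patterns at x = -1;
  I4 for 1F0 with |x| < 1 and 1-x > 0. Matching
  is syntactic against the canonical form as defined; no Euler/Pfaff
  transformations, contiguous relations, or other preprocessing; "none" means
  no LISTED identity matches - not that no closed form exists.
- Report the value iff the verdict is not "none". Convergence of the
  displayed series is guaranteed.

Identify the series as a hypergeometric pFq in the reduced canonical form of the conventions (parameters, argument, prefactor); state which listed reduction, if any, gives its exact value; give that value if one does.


x = -1 here; the reduced form reads 2F1, upper {-7/2, 7}, lower {23/2}, C = 1/3. Verdict: Kummer's theorem (I3) matches (x = -1; c = 23/2 equals 1+a-b for upper {-7/2, 7}: listed pattern). Exact value: (4849845/8388608) * pi.

Structural cue: x = (-1) and the running product (C = 1/3) telescopes to a rising factorial.
Term ratio: r(k) = (-1) * (k-7/2) (k+7) / [(k+23/2) (k+1)] - rational in k, leading ratio (-1); with t_0 = 1/3, classification follows.


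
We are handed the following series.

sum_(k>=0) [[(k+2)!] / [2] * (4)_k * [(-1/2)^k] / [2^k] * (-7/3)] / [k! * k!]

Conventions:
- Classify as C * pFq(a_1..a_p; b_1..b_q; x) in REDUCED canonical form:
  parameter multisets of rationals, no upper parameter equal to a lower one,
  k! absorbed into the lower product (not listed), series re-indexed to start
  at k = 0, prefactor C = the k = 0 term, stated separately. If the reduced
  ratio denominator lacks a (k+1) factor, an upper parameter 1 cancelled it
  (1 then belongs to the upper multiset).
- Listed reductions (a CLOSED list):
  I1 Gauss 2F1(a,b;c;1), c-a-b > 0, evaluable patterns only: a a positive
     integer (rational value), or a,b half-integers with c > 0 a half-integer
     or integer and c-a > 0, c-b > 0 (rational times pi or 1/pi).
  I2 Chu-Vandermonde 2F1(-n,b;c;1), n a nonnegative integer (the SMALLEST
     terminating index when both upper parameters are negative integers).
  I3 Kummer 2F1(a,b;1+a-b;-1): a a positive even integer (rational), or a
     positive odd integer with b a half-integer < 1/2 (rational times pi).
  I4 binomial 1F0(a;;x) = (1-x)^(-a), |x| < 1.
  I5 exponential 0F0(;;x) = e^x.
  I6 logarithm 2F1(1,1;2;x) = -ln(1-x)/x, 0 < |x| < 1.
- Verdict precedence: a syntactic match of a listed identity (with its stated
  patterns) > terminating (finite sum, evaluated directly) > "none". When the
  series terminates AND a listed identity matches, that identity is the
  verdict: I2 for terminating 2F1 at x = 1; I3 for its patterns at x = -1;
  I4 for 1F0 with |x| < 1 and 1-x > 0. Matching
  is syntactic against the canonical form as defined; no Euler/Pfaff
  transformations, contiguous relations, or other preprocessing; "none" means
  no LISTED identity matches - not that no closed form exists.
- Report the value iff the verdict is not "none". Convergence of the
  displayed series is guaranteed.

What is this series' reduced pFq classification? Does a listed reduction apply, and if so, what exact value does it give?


Classification (C = -7/3): 2F1 with upper {3, 4}, lower {1}, argument x = -1/4. Verdict: none. Every listed pattern misses the 2F1 form at -1/4, upper {3, 4}.

First insight: t_0 being -7/3, the denominator's factorial ratio (C = -7/3) is a lower Pochhammer.
Consecutive-term ratio: r(k) = (-1/4) * (k+3) (k+4) / [(k+1) (k+1)] - rational in k, leading ratio (-1/4); with t_0 = -7/3, classification follows.


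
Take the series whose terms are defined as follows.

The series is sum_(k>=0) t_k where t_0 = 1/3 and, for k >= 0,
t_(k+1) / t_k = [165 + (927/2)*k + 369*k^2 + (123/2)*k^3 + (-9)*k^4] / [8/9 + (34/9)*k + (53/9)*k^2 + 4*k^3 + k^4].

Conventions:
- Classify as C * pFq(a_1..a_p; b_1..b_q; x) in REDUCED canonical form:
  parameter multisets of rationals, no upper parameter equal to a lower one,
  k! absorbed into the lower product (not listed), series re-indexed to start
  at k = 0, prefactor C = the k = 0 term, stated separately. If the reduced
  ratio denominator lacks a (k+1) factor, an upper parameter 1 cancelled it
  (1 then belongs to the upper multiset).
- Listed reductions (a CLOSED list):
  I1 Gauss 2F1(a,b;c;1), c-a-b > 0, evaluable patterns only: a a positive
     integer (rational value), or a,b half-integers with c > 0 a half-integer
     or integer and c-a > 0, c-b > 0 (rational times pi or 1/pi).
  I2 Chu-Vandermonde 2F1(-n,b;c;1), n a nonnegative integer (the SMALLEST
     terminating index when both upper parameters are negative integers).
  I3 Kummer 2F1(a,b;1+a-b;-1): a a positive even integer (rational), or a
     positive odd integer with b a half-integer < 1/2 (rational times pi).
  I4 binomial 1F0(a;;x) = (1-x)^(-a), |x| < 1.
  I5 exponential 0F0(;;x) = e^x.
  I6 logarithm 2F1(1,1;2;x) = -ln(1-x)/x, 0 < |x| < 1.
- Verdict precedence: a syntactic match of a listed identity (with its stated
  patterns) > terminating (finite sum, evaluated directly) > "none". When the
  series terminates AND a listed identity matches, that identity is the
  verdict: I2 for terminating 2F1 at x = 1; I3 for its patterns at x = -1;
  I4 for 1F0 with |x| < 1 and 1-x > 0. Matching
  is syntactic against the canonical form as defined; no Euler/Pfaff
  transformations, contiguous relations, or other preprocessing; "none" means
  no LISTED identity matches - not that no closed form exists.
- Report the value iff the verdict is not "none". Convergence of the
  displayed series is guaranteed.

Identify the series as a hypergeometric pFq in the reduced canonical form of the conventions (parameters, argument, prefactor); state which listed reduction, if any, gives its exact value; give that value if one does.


The tell: from the first term 1/3: the parameter 1 appears in both the upper and lower lists and cancels (alongside the other common factor).
Term ratio: r(k) = (-9) * (k-11) (k+5/2) / [(k+4/3) (k+1)] - rational in k. x = (-9); t_0 = 1/3; negate the roots.

This is 1/3 * 2F1(-11, 5/2; 4/3; -9) in reduced canonical form. Verdict: terminating - upper -11 stops the sum at k = 11; the 12 terms are added exactly. Hence: 9632802300031746464933/25354567680.


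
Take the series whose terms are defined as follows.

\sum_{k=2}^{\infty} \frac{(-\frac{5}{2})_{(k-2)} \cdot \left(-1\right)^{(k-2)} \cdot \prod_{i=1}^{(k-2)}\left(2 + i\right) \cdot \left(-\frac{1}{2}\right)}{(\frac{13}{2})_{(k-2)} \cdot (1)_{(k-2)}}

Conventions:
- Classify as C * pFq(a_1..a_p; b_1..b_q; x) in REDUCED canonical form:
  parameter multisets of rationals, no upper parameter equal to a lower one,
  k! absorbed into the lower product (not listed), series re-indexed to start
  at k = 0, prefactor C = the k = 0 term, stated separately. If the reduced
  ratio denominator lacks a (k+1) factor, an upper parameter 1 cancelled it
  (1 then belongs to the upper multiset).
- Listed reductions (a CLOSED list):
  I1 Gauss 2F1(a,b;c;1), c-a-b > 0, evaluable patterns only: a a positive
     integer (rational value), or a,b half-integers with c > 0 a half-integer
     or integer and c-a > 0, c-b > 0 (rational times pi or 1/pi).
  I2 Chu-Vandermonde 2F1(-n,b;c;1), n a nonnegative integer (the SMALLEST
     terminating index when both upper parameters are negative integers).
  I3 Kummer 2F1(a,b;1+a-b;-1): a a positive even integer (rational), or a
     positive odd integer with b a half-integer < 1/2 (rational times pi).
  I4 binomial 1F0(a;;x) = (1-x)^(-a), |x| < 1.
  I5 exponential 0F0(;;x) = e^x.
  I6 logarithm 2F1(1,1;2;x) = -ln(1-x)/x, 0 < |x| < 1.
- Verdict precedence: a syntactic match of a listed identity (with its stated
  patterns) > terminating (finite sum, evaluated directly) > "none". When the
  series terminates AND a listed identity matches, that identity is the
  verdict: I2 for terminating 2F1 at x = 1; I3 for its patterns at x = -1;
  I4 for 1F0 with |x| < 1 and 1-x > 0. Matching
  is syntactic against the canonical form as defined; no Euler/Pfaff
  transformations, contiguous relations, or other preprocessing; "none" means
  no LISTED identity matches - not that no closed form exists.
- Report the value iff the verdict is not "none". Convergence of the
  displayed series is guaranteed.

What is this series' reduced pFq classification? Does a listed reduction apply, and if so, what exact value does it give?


Classification (C = -\frac{1}{2}): 2F1 with upper {-\frac{5}{2}, 3}, lower {\frac{13}{2}}, argument x = -1. Verdict (x = -1): Kummer (I3) applies (x = -1; c = \frac{13}{2} equals 1+a-b for upper {-\frac{5}{2}, 3}: listed pattern). Its exact value is \left(-\frac{3465}{8192}\right) \cdot \pi.

The tell: with t_0 = -\frac{1}{2}, the running product (prefactor -1/2) telescopes to a rising factorial.
Adjacent-term ratio: r(k) = -1 * (k-\frac{5}{2}) (k+3) / [(k+\frac{13}{2}) (k+1)] ; factor over Q: parameters, x = -1, and C = -\frac{1}{2}.


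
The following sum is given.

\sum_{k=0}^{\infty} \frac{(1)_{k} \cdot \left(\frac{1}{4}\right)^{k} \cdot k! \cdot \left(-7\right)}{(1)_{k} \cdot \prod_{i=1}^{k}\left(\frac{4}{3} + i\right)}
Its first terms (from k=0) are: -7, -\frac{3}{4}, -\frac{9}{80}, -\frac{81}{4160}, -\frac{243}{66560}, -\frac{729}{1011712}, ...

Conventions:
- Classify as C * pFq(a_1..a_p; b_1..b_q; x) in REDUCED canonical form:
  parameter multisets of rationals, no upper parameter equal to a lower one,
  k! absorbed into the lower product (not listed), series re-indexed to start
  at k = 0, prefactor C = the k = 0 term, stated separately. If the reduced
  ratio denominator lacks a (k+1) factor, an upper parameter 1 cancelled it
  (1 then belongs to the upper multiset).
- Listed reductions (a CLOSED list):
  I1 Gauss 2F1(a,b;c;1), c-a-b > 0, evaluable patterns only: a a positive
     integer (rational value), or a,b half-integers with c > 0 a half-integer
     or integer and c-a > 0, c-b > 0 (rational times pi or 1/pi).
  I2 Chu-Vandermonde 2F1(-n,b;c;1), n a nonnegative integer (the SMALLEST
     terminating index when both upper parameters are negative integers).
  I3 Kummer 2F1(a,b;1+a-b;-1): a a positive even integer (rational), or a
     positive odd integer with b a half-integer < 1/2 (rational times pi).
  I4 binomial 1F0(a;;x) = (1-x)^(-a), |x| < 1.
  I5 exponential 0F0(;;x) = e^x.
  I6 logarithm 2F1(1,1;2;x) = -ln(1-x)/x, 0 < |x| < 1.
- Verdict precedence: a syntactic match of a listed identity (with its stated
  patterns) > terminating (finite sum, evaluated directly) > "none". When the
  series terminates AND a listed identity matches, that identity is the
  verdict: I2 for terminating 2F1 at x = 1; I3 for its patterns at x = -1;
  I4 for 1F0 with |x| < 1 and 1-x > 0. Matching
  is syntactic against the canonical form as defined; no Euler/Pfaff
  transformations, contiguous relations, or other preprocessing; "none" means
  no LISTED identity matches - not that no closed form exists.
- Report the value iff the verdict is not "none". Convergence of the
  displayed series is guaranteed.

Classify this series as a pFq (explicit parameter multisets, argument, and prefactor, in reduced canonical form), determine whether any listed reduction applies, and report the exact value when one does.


The series (x = \frac{1}{4}) is 2F1: upper {1, 1}, lower {\frac{7}{3}}, prefactor -7. Verdict: none here - no I1-I6 shape fits x = \frac{1}{4} with lower {\frac{7}{3}}.

First insight: with t_0 = -7, the factorial ratio (prefactor -7) (k+a-1)!/(a-1)! is a rising factorial (a)_k.
Ratio: r(k) = \frac{1}{4} * (k+1) (k+1) / [(k+\frac{7}{3}) (k+1)] - poly over poly, x = \frac{1}{4} from leading terms; C = -7 at k = 0.


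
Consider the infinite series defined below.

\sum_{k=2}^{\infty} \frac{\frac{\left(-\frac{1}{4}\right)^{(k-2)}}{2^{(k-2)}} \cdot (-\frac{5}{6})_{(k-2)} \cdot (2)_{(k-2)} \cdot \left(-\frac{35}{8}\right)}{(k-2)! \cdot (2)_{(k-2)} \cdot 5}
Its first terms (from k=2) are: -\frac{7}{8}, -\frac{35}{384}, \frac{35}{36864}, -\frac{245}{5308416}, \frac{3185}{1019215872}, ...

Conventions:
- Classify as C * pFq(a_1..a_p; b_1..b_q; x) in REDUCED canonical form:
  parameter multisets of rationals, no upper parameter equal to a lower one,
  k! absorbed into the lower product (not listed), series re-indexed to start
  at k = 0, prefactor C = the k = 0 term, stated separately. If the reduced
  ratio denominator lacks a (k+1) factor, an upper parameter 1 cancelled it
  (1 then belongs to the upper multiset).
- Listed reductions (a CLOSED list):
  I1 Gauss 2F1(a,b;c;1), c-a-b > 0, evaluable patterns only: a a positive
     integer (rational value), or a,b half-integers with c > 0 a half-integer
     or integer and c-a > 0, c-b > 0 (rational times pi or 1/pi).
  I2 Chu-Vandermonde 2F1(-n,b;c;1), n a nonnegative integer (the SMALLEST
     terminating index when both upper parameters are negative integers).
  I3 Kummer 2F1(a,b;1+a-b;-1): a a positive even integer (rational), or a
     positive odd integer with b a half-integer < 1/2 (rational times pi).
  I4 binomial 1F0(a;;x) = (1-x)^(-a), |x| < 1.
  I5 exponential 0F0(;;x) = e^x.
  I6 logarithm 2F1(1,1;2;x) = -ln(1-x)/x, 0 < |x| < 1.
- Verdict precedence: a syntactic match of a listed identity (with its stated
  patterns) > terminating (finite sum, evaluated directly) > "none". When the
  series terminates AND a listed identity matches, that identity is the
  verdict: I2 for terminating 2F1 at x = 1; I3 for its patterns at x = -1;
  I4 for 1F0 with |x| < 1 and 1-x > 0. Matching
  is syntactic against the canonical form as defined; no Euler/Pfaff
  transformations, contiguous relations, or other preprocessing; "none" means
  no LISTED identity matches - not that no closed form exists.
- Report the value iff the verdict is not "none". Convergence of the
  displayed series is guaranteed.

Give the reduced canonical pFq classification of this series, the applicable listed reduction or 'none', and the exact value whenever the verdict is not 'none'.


At argument -\frac{1}{8}: a 1F0 with upper {-\frac{5}{6}}, lower {-}, scaled by C = -\frac{7}{8}. Verdict (x = -\frac{1}{8}): binomial (I4) applies (the 1F0 binomial series: exponent 5/6, x = -\frac{1}{8}). Sum: \left(-\frac{7}{8}\right) \cdot \left(\frac{9}{8}\right)^{\frac{5}{6}}.

Key observation: with t_0 = -\frac{7}{8}, the parameter 2 appears in both the upper and lower lists and cancels.
Adjacent-term ratio: r(k) = -\frac{1}{8} * (k-\frac{5}{6}) / [(k+1)] ; factor over Q: parameters, x = -\frac{1}{8}, and C = -\frac{7}{8}.


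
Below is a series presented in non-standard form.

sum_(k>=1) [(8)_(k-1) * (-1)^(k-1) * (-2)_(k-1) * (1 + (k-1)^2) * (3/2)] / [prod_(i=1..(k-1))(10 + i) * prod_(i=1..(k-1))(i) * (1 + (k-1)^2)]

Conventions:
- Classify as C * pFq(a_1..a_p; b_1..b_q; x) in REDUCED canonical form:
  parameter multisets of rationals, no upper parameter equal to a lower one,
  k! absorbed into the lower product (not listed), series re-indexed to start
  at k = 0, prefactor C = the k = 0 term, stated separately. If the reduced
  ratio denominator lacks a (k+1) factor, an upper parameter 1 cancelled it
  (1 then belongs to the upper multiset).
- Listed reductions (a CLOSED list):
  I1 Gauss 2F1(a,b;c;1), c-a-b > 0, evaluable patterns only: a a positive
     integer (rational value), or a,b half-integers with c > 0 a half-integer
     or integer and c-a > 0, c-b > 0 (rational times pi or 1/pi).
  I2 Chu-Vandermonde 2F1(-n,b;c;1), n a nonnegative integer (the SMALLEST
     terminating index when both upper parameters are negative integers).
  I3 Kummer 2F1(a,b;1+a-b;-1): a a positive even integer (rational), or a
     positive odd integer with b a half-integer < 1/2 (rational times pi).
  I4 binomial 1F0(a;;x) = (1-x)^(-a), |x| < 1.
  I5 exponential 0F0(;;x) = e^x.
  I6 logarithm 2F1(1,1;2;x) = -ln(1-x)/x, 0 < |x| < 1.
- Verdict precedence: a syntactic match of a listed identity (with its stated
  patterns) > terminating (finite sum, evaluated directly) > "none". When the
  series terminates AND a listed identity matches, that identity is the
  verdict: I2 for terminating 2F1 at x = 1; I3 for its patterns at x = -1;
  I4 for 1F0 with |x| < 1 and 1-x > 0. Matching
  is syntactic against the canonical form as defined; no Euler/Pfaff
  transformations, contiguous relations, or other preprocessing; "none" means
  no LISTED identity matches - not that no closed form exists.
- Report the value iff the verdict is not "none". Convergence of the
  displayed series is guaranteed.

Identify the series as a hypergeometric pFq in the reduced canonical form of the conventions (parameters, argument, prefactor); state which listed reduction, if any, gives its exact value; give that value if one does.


First insight: t_0 = 3/2 here, and the product of the first k integers (C = 3/2) is k!.
Adjacent-term ratio: r(k) = (-1) * (k-2) (k+8) / [(k+11) (k+1)] - rational in k, leading ratio (-1); with t_0 = 3/2, classification follows.

x = -1 here; the reduced form reads 2F1, upper {-2, 8}, lower {11}, C = 3/2. Verdict: the Kummer evaluation I3 applies (x = -1; c = 11 equals 1+a-b for upper {-2, 8}: listed pattern). Its exact value is 9/2.


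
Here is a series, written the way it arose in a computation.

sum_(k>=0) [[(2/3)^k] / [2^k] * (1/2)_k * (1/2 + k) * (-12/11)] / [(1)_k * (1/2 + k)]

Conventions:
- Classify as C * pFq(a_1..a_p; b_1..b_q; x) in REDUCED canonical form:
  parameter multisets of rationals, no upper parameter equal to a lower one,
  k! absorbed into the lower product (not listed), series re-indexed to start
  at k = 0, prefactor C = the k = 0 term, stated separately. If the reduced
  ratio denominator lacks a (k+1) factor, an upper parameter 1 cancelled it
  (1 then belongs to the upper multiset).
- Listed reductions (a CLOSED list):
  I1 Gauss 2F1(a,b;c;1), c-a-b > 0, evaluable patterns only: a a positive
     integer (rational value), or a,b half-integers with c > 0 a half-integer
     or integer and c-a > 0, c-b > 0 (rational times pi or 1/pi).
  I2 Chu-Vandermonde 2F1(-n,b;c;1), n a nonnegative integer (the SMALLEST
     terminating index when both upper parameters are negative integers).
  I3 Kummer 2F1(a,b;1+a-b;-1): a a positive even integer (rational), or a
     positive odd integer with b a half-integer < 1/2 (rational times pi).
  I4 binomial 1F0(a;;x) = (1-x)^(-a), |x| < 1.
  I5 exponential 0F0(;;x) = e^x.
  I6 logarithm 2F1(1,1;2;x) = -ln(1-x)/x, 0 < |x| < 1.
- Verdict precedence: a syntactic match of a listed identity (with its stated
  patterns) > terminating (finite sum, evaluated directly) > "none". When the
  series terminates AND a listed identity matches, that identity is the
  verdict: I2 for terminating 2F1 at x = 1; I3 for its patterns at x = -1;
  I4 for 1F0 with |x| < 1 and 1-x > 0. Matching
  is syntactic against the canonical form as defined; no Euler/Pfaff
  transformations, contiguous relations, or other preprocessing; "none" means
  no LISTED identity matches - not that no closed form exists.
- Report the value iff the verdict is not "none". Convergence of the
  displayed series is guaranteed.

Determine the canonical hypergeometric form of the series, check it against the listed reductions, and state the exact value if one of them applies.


Canonical form: C = -12/11 times 1F0 with upper {1/2}, lower {-}, x = 1/3. Verdict (x = 1/3): the binomial series (I4) applies (the 1F0 binomial series: exponent -1/2, x = 1/3). Hence: (-12/11) * (2/3)^(-1/2).

First insight: x = (1/3) and (1)_k (C = -12/11) is k! itself.
Step ratio: r(k) = (1/3) * (k+1/2) / [(k+1)] ; factor over Q: parameters, x = (1/3), and C = -12/11.


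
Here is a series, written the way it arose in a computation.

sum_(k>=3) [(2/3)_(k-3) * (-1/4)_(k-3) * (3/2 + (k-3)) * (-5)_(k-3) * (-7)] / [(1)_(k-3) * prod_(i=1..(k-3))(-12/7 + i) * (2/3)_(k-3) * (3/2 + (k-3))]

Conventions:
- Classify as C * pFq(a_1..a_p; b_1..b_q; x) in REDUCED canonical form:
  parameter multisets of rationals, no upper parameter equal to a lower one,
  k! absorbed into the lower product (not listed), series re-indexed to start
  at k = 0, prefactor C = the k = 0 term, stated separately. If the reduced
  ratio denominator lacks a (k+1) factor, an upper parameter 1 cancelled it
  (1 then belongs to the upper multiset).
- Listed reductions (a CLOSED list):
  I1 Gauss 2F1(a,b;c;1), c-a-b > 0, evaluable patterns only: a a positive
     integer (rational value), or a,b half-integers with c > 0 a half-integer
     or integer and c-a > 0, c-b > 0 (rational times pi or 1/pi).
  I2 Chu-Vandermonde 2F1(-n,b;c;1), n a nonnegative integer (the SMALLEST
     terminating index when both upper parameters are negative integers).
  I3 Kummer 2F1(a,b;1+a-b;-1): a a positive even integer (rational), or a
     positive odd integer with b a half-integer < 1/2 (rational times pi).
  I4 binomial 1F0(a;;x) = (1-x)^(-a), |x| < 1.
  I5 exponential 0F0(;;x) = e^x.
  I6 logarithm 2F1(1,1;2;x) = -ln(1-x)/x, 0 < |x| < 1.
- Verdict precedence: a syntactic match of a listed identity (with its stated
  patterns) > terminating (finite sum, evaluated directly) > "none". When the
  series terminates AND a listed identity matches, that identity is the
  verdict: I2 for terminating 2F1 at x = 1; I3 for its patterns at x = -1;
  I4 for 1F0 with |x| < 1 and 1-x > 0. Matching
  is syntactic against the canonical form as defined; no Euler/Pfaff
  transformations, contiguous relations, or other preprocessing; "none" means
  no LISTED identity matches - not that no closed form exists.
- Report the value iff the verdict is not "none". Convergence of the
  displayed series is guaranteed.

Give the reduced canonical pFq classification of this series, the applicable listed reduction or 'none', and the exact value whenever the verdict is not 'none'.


The series (x = 1) is 2F1: upper {-5, -1/4}, lower {-5/7}, prefactor -7. Verdict: Vandermonde's identity (I2) applies (terminating 2F1 at x = 1 with n = 5, b = -1/4, c = -5/7). Hence: -9168159/753664.

First insight: t_0 being -7, the lower running product (prefactor -7) is a rising factorial.
Step ratio: r(k) = 1 * (k-5) (k-1/4) / [(k-5/7) (k+1)] - rational in k. x = 1; t_0 = -7; negate the roots.
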